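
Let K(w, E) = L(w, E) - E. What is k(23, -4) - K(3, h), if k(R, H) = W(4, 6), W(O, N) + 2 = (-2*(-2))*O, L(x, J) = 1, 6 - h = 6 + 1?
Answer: 12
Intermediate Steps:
h = -1 (h = 6 - (6 + 1) = 6 - 1*7 = 6 - 7 = -1)
W(O, N) = -2 + 4*O (W(O, N) = -2 + (-2*(-2))*O = -2 + 4*O)
k(R, H) = 14 (k(R, H) = -2 + 4*4 = -2 + 16 = 14)
K(w, E) = 1 - E
k(23, -4) - K(3, h) = 14 - (1 - 1*(-1)) = 14 - (1 + 1) = 14 - 1*2 = 14 - 2 = 12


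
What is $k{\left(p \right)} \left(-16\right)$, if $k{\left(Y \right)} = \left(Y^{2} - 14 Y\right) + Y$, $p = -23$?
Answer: $-13248$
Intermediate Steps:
$k{\left(Y \right)} = Y^{2} - 13 Y$
$k{\left(p \right)} \left(-16\right) = - 23 \left(-13 - 23\right) \left(-16\right) = \left(-23\right) \left(-36\right) \left(-16\right) = 828 \left(-16\right) = -13248$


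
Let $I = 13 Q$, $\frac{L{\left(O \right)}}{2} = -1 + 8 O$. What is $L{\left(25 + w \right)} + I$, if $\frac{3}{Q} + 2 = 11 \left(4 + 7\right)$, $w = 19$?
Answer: $\frac{83577}{119} \approx 702.33$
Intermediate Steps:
$Q = \frac{3}{119}$ ($Q = \frac{3}{-2 + 11 \left(4 + 7\right)} = \frac{3}{-2 + 11 \cdot 11} = \frac{3}{-2 + 121} = \frac{3}{119} \approx 0.02521$)
$L{\left(O \right)} = -2 + 16 O$ ($L{\left(O \right)} = 2 \left(-1 + 8 O\right) = -2 + 16 O$)
$I = \frac{39}{119}$ ($I = 13 \cdot \frac{3}{119} = \frac{39}{119} \approx 0.32773$)
$L{\left(25 + w \right)} + I = \left(-2 + 16 \left(25 + 19\right)\right) + \frac{39}{119} = \left(-2 + 16 \cdot 44\right) + \frac{39}{119} = \left(-2 + 704\right) + \frac{39}{119} = 702 + \frac{39}{119} = \frac{83577}{119}$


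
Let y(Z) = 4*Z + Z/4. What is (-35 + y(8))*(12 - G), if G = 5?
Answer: -7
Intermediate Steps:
y(Z) = 17*Z/4 (y(Z) = 4*Z + Z*(¼) = 4*Z + Z/4 = 17*Z/4)
(-35 + y(8))*(12 - G) = (-35 + (17/4)*8)*(12 - 1*5) = (-35 + 34)*(12 - 5) = -1*7 = -7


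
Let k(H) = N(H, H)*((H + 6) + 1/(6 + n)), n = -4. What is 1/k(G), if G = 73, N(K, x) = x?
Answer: 2/11607 ≈ 0.00017231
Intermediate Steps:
k(H) = H*(13/2 + H) (k(H) = H*((H + 6) + 1/(6 - 4)) = H*((6 + H) + 1/2) = H*(13/2 + H))
1/k(G) = 1/((1/2)*73*(13 + 2*73)) = 1/((1/2)*73*(13 + 146)) = 1/((1/2)*73*159) = 1/(11607/2) = 2/11607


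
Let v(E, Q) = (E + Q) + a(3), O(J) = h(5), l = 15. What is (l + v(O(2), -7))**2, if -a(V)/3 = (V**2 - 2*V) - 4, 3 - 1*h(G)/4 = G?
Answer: 9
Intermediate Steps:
h(G) = 12 - 4*G
O(J) = -8 (O(J) = 12 - 4*5 = 12 - 20 = -8)
a(V) = 12 - 3*V**2 + 6*V (a(V) = -3*((V**2 - 2*V) - 4) = -3*(-4 + V**2 - 2*V) = 12 - 3*V**2 + 6*V)
v(E, Q) = 3 + E + Q (v(E, Q) = (E + Q) + (12 - 3*3**2 + 6*3) = (E + Q) + (12 - 3*9 + 18) = (E + Q) + (12 - 27 + 18) = (E + Q) + 3 = 3 + E + Q)
(l + v(O(2), -7))**2 = (15 + (3 - 8 - 7))**2 = (15 - 12)**2 = 3**2 = 9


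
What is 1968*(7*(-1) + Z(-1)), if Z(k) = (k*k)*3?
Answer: -7872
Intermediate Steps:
Z(k) = 3*k² (Z(k) = k²*3 = 3*k²)
1968*(7*(-1) + Z(-1)) = 1968*(7*(-1) + 3*(-1)²) = 1968*(-7 + 3*1) = 1968*(-7 + 3) = 1968*(-4) = -7872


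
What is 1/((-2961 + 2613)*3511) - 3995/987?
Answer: -11539489/2850932 ≈ -4.0476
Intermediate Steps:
1/((-2961 + 2613)*3511) - 3995/987 = (1/3511)/(-348) - 3995*1/987 = -1/348*1/3511 - 85/21 = -1/1221828 - 85/21 = -11539489/2850932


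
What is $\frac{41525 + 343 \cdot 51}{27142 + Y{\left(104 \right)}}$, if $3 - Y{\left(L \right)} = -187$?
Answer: $\frac{29509}{13666} \approx 2.1593$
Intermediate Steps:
$Y{\left(L \right)} = 190$ ($Y{\left(L \right)} = 3 - -187 = 3 + 187 = 190$)
$\frac{41525 + 343 \cdot 51}{27142 + Y{\left(104 \right)}} = \frac{41525 + 343 \cdot 51}{27142 + 190} = \frac{41525 + 17493}{27332} = 59018 \cdot \frac{1}{27332} = \frac{29509}{13666}$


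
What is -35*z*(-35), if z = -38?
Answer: -46550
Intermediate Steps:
-35*z*(-35) = -35*(-38)*(-35) = 1330*(-35) = -46550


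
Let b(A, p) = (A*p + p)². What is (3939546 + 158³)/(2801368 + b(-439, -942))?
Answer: 3941929/85119130292 ≈ 4.6311e-5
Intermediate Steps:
b(A, p) = (p + A*p)²
(3939546 + 158³)/(2801368 + b(-439, -942)) = (3939546 + 158³)/(2801368 + (-942)²*(1 - 439)²) = (3939546 + 3944312)/(2801368 + 887364*(-438)²) = 7883858/(2801368 + 887364*191844) = 7883858/(2801368 + 170235459216) = 7883858/170238260584 = 7883858*(1/170238260584) = 3941929/85119130292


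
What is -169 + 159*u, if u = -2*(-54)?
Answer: 17003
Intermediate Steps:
u = 108
-169 + 159*u = -169 + 159*108 = -169 + 17172 = 17003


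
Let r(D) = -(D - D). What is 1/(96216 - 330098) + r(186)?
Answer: -1/233882 ≈ -4.2757e-6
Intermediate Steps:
r(D) = 0 (r(D) = -1*0 = 0)
1/(96216 - 330098) + r(186) = 1/(96216 - 330098) + 0 = 1/(-233882) + 0 = -1/233882 + 0 = -1/233882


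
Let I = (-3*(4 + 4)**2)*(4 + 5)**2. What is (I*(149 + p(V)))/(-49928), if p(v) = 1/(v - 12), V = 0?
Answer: 289494/6241 ≈ 46.386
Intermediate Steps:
p(v) = 1/(-12 + v)
I = -15552 (I = -3*8**2*9**2 = -3*64*81 = -192*81 = -15552)
(I*(149 + p(V)))/(-49928) = -15552*(149 + 1/(-12 + 0))/(-49928) = -15552*(149 + 1/(-12))*(-1/49928) = -15552*(149 - 1/12)*(-1/49928) = -15552*1787/12*(-1/49928) = -2315952*(-1/49928) = 289494/6241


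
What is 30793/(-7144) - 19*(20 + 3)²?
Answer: -71835137/7144 ≈ -10055.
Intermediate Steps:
30793/(-7144) - 19*(20 + 3)² = 30793*(-1/7144) - 19*23² = -30793/7144 - 19*529 = -30793/7144 - 1*10051 = -30793/7144 - 10051 = -71835137/7144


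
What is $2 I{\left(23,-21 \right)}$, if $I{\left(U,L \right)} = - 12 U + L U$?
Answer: $-1518$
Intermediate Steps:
$2 I{\left(23,-21 \right)} = 2 \cdot 23 \left(-12 - 21\right) = 2 \cdot 23 \left(-33\right) = 2 \left(-759\right) = -1518$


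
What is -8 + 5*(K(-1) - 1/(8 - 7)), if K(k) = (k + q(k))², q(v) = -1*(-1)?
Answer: -13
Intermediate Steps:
q(v) = 1
K(k) = (1 + k)² (K(k) = (k + 1)² = (1 + k)²)
-8 + 5*(K(-1) - 1/(8 - 7)) = -8 + 5*((1 - 1)² - 1/(8 - 7)) = -8 + 5*(0² - 1/1) = -8 + 5*(0 - 1*1) = -8 + 5*(0 - 1) = -8 + 5*(-1) = -8 - 5 = -13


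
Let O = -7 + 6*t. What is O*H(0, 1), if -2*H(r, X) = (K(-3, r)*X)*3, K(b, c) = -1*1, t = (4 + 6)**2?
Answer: 1779/2 ≈ 889.50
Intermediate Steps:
t = 100 (t = 10**2 = 100)
K(b, c) = -1
H(r, X) = 3*X/2 (H(r, X) = -(-X)*3/2 = -(-3)*X/2 = 3*X/2)
O = 593 (O = -7 + 6*100 = -7 + 600 = 593)
O*H(0, 1) = 593*((3/2)*1) = 593*(3/2) = 1779/2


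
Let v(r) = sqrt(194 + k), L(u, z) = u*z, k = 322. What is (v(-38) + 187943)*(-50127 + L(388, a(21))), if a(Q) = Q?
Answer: -7889659197 - 83958*sqrt(129) ≈ -7.8906e+9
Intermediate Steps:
v(r) = 2*sqrt(129) (v(r) = sqrt(194 + 322) = sqrt(516) = 2*sqrt(129))
(v(-38) + 187943)*(-50127 + L(388, a(21))) = (2*sqrt(129) + 187943)*(-50127 + 388*21) = (187943 + 2*sqrt(129))*(-50127 + 8148) = (187943 + 2*sqrt(129))*(-41979) = -7889659197 - 83958*sqrt(129)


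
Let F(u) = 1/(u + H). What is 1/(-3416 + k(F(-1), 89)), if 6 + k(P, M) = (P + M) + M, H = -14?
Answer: -15/48661 ≈ -0.00030826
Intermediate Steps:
F(u) = 1/(-14 + u) (F(u) = 1/(u - 14) = 1/(-14 + u))
k(P, M) = -6 + P + 2*M (k(P, M) = -6 + ((P + M) + M) = -6 + ((M + P) + M) = -6 + (P + 2*M) = -6 + P + 2*M)
1/(-3416 + k(F(-1), 89)) = 1/(-3416 + (-6 + 1/(-14 - 1) + 2*89)) = 1/(-3416 + (-6 + 1/(-15) + 178)) = 1/(-3416 + (-6 - 1/15 + 178)) = 1/(-3416 + 2579/15) = 1/(-48661/15) = -15/48661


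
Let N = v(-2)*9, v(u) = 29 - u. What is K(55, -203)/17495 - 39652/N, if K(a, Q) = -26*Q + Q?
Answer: -138459163/976221 ≈ -141.83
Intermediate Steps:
K(a, Q) = -25*Q
N = 279 (N = (29 - 1*(-2))*9 = (29 + 2)*9 = 31*9 = 279)
K(55, -203)/17495 - 39652/N = -25*(-203)/17495 - 39652/279 = 5075*(1/17495) - 39652*1/279 = 1015/3499 - 39652/279 = -138459163/976221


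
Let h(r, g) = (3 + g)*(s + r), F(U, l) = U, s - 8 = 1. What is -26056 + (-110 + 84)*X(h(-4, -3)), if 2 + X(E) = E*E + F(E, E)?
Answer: -26004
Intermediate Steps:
s = 9 (s = 8 + 1 = 9)
h(r, g) = (3 + g)*(9 + r)
X(E) = -2 + E + E² (X(E) = -2 + (E*E + E) = -2 + (E² + E) = -2 + (E + E²) = -2 + E + E²)
-26056 + (-110 + 84)*X(h(-4, -3)) = -26056 + (-110 + 84)*(-2 + (27 + 3*(-4) + 9*(-3) - 3*(-4)) + (27 + 3*(-4) + 9*(-3) - 3*(-4))²) = -26056 - 26*(-2 + (27 - 12 - 27 + 12) + (27 - 12 - 27 + 12)²) = -26056 - 26*(-2 + 0 + 0²) = -26056 - 26*(-2 + 0 + 0) = -26056 - 26*(-2) = -26056 + 52 = -26004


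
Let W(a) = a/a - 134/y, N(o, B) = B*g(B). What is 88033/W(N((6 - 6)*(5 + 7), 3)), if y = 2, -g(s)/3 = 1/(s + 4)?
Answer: -8003/6 ≈ -1333.8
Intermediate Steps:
g(s) = -3/(4 + s) (g(s) = -3/(s + 4) = -3/(4 + s))
N(o, B) = -3*B/(4 + B) (N(o, B) = B*(-3/(4 + B)) = -3*B/(4 + B))
W(a) = -66 (W(a) = a/a - 134/2 = 1 - 134*1/2 = 1 - 67 = -66)
88033/W(N((6 - 6)*(5 + 7), 3)) = 88033/(-66) = 88033*(-1/66) = -8003/6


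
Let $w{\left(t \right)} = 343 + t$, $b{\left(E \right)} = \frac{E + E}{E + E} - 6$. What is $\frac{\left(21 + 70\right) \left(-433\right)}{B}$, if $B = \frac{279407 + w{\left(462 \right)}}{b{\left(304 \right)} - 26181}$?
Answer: $\frac{515903479}{140106} \approx 3682.2$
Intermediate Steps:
$b{\left(E \right)} = -5$ ($b{\left(E \right)} = \frac{2 E}{2 E} - 6 = 2 E \frac{1}{2 E} - 6 = 1 - 6 = -5$)
$B = - \frac{140106}{13093}$ ($B = \frac{279407 + \left(343 + 462\right)}{-5 - 26181} = \frac{279407 + 805}{-26186} = 280212 \left(- \frac{1}{26186}\right) = - \frac{140106}{13093} \approx -10.701$)
$\frac{\left(21 + 70\right) \left(-433\right)}{B} = \frac{\left(21 + 70\right) \left(-433\right)}{- \frac{140106}{13093}} = 91 \left(-433\right) \left(- \frac{13093}{140106}\right) = \left(-39403\right) \left(- \frac{13093}{140106}\right) = \frac{515903479}{140106}$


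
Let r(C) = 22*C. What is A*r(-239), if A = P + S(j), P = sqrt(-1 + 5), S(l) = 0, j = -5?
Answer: -10516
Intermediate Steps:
P = 2 (P = sqrt(4) = 2)
A = 2 (A = 2 + 0 = 2)
A*r(-239) = 2*(22*(-239)) = 2*(-5258) = -10516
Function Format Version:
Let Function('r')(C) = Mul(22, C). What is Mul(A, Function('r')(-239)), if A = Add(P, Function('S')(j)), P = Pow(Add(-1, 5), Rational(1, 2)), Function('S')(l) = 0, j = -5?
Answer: -10516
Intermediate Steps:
P = 2 (P = Pow(4, Rational(1, 2)) = 2)
A = 2 (A = Add(2, 0) = 2)
Mul(A, Function('r')(-239)) = Mul(2, Mul(22, -239)) = Mul(2, -5258) = -10516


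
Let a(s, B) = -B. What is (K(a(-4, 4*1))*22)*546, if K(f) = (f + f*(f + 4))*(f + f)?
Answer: 384384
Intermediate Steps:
K(f) = 2*f*(f + f*(4 + f)) (K(f) = (f + f*(4 + f))*(2*f) = 2*f*(f + f*(4 + f)))
(K(a(-4, 4*1))*22)*546 = ((2*(-4)**2*(5 - 4))*22)*546 = ((2*16*1)*22)*546 = (32*22)*546 = 704*546 = 384384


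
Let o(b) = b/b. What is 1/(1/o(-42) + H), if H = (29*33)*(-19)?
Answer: -1/18182 ≈ -5.4999e-5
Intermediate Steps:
o(b) = 1
H = -18183 (H = 957*(-19) = -18183)
1/(1/o(-42) + H) = 1/(1/1 - 18183) = 1/(1 - 18183) = 1/(-18182) = -1/18182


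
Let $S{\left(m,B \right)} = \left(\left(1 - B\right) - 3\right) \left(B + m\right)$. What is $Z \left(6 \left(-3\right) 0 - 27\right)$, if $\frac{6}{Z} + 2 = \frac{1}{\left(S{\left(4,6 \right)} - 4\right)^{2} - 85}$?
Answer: $\frac{125478}{1549} \approx 81.006$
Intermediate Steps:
$S{\left(m,B \right)} = \left(-2 - B\right) \left(B + m\right)$
$Z = - \frac{13942}{4647}$ ($Z = \frac{6}{-2 + \frac{1}{\left(\left(- 6^{2} - 12 - 8 - 6 \cdot 4\right) - 4\right)^{2} - 85}} = \frac{6}{-2 + \frac{1}{\left(\left(\left(-1\right) 36 - 12 - 8 - 24\right) - 4\right)^{2} - 85}} = \frac{6}{-2 + \frac{1}{\left(\left(-36 - 12 - 8 - 24\right) - 4\right)^{2} - 85}} = \frac{6}{-2 + \frac{1}{\left(-80 - 4\right)^{2} - 85}} = \frac{6}{-2 + \frac{1}{\left(-84\right)^{2} - 85}} = \frac{6}{-2 + \frac{1}{7056 - 85}} = \frac{6}{-2 + \frac{1}{6971}} = \frac{6}{- \frac{13941}{6971}} = 6 \left(- \frac{6971}{13941}\right) = - \frac{13942}{4647} \approx -3.0002$)
$Z \left(6 \left(-3\right) 0 - 27\right) = - \frac{13942 \left(6 \left(-3\right) 0 - 27\right)}{4647} = - \frac{13942 \left(\left(-18\right) 0 - 27\right)}{4647} = - \frac{13942 \left(0 - 27\right)}{4647} = \left(- \frac{13942}{4647}\right) \left(-27\right) = \frac{125478}{1549}$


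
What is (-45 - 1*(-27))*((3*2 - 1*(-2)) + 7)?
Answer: -270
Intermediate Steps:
(-45 - 1*(-27))*((3*2 - 1*(-2)) + 7) = (-45 + 27)*((6 + 2) + 7) = -18*(8 + 7) = -18*15 = -270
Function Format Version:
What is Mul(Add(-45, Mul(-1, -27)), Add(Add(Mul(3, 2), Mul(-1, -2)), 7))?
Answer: -270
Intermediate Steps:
Mul(Add(-45, Mul(-1, -27)), Add(Add(Mul(3, 2), Mul(-1, -2)), 7)) = Mul(Add(-45, 27), Add(Add(6, 2), 7)) = Mul(-18, Add(8, 7)) = Mul(-18, 15) = -270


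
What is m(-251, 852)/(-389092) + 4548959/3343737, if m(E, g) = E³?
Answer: 54645316014215/1301021316804 ≈ 42.002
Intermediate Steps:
m(-251, 852)/(-389092) + 4548959/3343737 = (-251)³/(-389092) + 4548959/3343737 = -15813251*(-1/389092) + 4548959*(1/3343737) = 15813251/389092 + 4548959/3343737 = 54645316014215/1301021316804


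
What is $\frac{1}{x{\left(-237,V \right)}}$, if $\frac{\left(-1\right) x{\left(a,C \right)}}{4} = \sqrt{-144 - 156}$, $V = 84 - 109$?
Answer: $\frac{i \sqrt{3}}{120} \approx 0.014434 i$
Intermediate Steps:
$V = -25$ ($V = 84 - 109 = -25$)
$x{\left(a,C \right)} = - 40 i \sqrt{3}$ ($x{\left(a,C \right)} = - 4 \sqrt{-144 - 156} = - 4 \sqrt{-300} = - 4 \cdot 10 i \sqrt{3} = - 40 i \sqrt{3}$)
$\frac{1}{x{\left(-237,V \right)}} = \frac{1}{\left(-40\right) i \sqrt{3}} = \frac{i \sqrt{3}}{120}$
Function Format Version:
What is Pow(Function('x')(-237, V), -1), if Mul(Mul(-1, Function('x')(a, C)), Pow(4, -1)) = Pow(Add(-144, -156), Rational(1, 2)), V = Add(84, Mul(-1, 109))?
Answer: Mul(Rational(1, 120), I, Pow(3, Rational(1, 2))) ≈ Mul(0.014434, I)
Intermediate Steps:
V = -25 (V = Add(84, -109) = -25)
Function('x')(a, C) = Mul(-40, I, Pow(3, Rational(1, 2))) (Function('x')(a, C) = Mul(-4, Pow(Add(-144, -156), Rational(1, 2))) = Mul(-4, Pow(-300, Rational(1, 2))) = Mul(-4, Mul(10, I, Pow(3, Rational(1, 2)))) = Mul(-40, I, Pow(3, Rational(1, 2))))
Pow(Function('x')(-237, V), -1) = Pow(Mul(-40, I, Pow(3, Rational(1, 2))), -1) = Mul(Rational(1, 120), I, Pow(3, Rational(1, 2)))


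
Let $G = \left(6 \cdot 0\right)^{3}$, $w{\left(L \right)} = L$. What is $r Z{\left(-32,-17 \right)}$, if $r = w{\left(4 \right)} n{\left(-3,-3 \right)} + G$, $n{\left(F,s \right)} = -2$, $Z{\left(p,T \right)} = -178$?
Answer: $1424$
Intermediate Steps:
$G = 0$ ($G = 0^{3} = 0$)
$r = -8$ ($r = 4 \left(-2\right) + 0 = -8 + 0 = -8$)
$r Z{\left(-32,-17 \right)} = \left(-8\right) \left(-178\right) = 1424$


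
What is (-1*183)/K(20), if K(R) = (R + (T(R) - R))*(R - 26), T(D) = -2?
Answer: -61/4 ≈ -15.250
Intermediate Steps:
K(R) = 52 - 2*R (K(R) = (R + (-2 - R))*(R - 26) = -2*(-26 + R) = 52 - 2*R)
(-1*183)/K(20) = (-1*183)/(52 - 2*20) = -183/(52 - 40) = -183/12 = -183*1/12 = -61/4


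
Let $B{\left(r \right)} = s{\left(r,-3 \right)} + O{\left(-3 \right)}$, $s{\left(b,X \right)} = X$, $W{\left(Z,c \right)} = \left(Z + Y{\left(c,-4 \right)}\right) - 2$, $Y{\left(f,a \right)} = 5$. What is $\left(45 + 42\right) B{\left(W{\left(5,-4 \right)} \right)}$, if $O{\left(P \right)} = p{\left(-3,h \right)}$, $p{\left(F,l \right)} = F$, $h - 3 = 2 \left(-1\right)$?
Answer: $-522$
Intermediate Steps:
$h = 1$ ($h = 3 + 2 \left(-1\right) = 3 - 2 = 1$)
$W{\left(Z,c \right)} = 3 + Z$ ($W{\left(Z,c \right)} = \left(Z + 5\right) - 2 = \left(5 + Z\right) - 2 = 3 + Z$)
$O{\left(P \right)} = -3$
$B{\left(r \right)} = -6$ ($B{\left(r \right)} = -3 - 3 = -6$)
$\left(45 + 42\right) B{\left(W{\left(5,-4 \right)} \right)} = \left(45 + 42\right) \left(-6\right) = 87 \left(-6\right) = -522$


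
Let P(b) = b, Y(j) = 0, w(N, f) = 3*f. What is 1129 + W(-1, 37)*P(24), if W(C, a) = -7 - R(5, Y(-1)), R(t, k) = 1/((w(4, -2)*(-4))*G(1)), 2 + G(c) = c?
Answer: 962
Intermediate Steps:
G(c) = -2 + c
R(t, k) = -1/24 (R(t, k) = 1/(((3*(-2))*(-4))*(-2 + 1)) = 1/(-6*(-4)*(-1)) = 1/(24*(-1)) = 1/(-24) = -1/24)
W(C, a) = -167/24 (W(C, a) = -7 - 1*(-1/24) = -7 + 1/24 = -167/24)
1129 + W(-1, 37)*P(24) = 1129 - 167/24*24 = 1129 - 167 = 962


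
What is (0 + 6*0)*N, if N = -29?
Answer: 0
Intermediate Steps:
(0 + 6*0)*N = (0 + 6*0)*(-29) = (0 + 0)*(-29) = 0*(-29) = 0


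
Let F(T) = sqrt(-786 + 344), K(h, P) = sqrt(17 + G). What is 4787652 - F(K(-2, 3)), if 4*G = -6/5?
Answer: 4787652 - I*sqrt(442) ≈ 4.7876e+6 - 21.024*I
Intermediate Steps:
G = -3/10 (G = (-6/5)/4 = ((1/5)*(-6))/4 = (1/4)*(-6/5) = -3/10 ≈ -0.30000)
K(h, P) = sqrt(1670)/10 (K(h, P) = sqrt(17 - 3/10) = sqrt(167/10) = sqrt(1670)/10)
F(T) = I*sqrt(442) (F(T) = sqrt(-442) = I*sqrt(442))
4787652 - F(K(-2, 3)) = 4787652 - I*sqrt(442)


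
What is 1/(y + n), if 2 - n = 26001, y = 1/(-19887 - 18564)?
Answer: -38451/999687550 ≈ -3.8463e-5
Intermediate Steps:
y = -1/38451 (y = 1/(-38451) = -1/38451 ≈ -2.6007e-5)
n = -25999 (n = 2 - 1*26001 = 2 - 26001 = -25999)
1/(y + n) = 1/(-1/38451 - 25999) = 1/(-999687550/38451) = -38451/999687550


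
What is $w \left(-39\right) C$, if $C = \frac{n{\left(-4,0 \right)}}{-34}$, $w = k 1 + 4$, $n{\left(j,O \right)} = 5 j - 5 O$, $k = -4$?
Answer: $0$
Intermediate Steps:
$n{\left(j,O \right)} = - 5 O + 5 j$
$w = 0$ ($w = \left(-4\right) 1 + 4 = -4 + 4 = 0$)
$C = \frac{10}{17}$ ($C = \frac{\left(-5\right) 0 + 5 \left(-4\right)}{-34} = \left(0 - 20\right) \left(- \frac{1}{34}\right) = \left(-20\right) \left(- \frac{1}{34}\right) = \frac{10}{17} \approx 0.58823$)
$w \left(-39\right) C = 0 \left(-39\right) \frac{10}{17} = 0 \cdot \frac{10}{17} = 0$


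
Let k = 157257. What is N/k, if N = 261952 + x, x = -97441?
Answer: 18279/17473 ≈ 1.0461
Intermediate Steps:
N = 164511 (N = 261952 - 97441 = 164511)
N/k = 164511/157257 = 164511*(1/157257) = 18279/17473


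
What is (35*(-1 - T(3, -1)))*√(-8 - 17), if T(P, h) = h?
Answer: 0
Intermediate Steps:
(35*(-1 - T(3, -1)))*√(-8 - 17) = (35*(-1 - 1*(-1)))*√(-8 - 17) = (35*(-1 + 1))*√(-25) = (35*0)*(5*I) = 0*(5*I) = 0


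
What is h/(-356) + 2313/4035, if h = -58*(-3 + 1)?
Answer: 29614/119705 ≈ 0.24739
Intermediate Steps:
h = 116 (h = -58*(-2) = 116)
h/(-356) + 2313/4035 = 116/(-356) + 2313/4035 = 116*(-1/356) + 2313*(1/4035) = -29/89 + 771/1345 = 29614/119705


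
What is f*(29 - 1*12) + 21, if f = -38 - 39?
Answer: -1288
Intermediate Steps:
f = -77
f*(29 - 1*12) + 21 = -77*(29 - 1*12) + 21 = -77*(29 - 12) + 21 = -77*17 + 21 = -1309 + 21 = -1288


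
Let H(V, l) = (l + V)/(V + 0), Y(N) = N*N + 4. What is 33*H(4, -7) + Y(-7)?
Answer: 113/4 ≈ 28.250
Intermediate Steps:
Y(N) = 4 + N**2 (Y(N) = N**2 + 4 = 4 + N**2)
H(V, l) = (V + l)/V
33*H(4, -7) + Y(-7) = 33*((4 - 7)/4) + (4 + (-7)**2) = 33*((1/4)*(-3)) + (4 + 49) = 33*(-3/4) + 53 = -99/4 + 53 = 113/4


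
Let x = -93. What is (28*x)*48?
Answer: -124992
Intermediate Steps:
(28*x)*48 = (28*(-93))*48 = -2604*48 = -124992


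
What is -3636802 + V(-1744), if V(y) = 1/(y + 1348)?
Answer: -1440173593/396 ≈ -3.6368e+6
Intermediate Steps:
V(y) = 1/(1348 + y)
-3636802 + V(-1744) = -3636802 + 1/(1348 - 1744) = -3636802 + 1/(-396) = -3636802 - 1/396 = -1440173593/396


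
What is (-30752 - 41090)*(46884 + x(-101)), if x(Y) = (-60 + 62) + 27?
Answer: -3370323746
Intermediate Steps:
x(Y) = 29 (x(Y) = 2 + 27 = 29)
(-30752 - 41090)*(46884 + x(-101)) = (-30752 - 41090)*(46884 + 29) = -71842*46913 = -3370323746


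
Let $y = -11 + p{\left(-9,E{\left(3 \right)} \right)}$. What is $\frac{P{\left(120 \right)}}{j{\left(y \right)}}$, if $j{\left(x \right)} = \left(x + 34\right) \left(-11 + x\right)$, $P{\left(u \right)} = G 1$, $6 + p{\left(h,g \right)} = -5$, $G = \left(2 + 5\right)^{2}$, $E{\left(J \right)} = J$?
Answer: $- \frac{49}{396} \approx -0.12374$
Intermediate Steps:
$G = 49$ ($G = 7^{2} = 49$)
$p{\left(h,g \right)} = -11$ ($p{\left(h,g \right)} = -6 - 5 = -11$)
$P{\left(u \right)} = 49$ ($P{\left(u \right)} = 49 \cdot 1 = 49$)
$y = -22$ ($y = -11 - 11 = -22$)
$j{\left(x \right)} = \left(-11 + x\right) \left(34 + x\right)$ ($j{\left(x \right)} = \left(34 + x\right) \left(-11 + x\right) = \left(-11 + x\right) \left(34 + x\right)$)
$\frac{P{\left(120 \right)}}{j{\left(y \right)}} = \frac{49}{-374 + \left(-22\right)^{2} + 23 \left(-22\right)} = \frac{49}{-374 + 484 - 506} = \frac{49}{-396} = 49 \left(- \frac{1}{396}\right) = - \frac{49}{396}$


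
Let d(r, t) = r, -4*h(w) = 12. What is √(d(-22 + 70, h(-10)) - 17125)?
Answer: I*√17077 ≈ 130.68*I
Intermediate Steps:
h(w) = -3 (h(w) = -¼*12 = -3)
√(d(-22 + 70, h(-10)) - 17125) = √((-22 + 70) - 17125) = √(48 - 17125) = √(-17077) = I*√17077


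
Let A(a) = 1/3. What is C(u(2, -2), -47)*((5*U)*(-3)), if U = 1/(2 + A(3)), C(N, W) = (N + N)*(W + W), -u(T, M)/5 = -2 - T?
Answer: 169200/7 ≈ 24171.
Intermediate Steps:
u(T, M) = 10 + 5*T (u(T, M) = -5*(-2 - T) = 10 + 5*T)
A(a) = ⅓
C(N, W) = 4*N*W (C(N, W) = (2*N)*(2*W) = 4*N*W)
U = 3/7 (U = 1/(2 + ⅓) = 1/(7/3) = 3/7 ≈ 0.42857)
C(u(2, -2), -47)*((5*U)*(-3)) = (4*(10 + 5*2)*(-47))*((5*(3/7))*(-3)) = (4*(10 + 10)*(-47))*((15/7)*(-3)) = (4*20*(-47))*(-45/7) = -3760*(-45/7) = 169200/7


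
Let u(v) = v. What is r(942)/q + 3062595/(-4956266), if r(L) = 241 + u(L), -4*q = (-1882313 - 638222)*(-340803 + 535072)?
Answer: -1499635799533958713/2426894199805241390 ≈ -0.61792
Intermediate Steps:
q = 489661813915/4 (q = -(-1882313 - 638222)*(-340803 + 535072)/4 = -(-2520535)*194269/4 = -1/4*(-489661813915) = 489661813915/4 ≈ 1.2242e+11)
r(L) = 241 + L
r(942)/q + 3062595/(-4956266) = (241 + 942)/(489661813915/4) + 3062595/(-4956266) = 1183*(4/489661813915) + 3062595*(-1/4956266) = 4732/489661813915 - 3062595/4956266 = -1499635799533958713/2426894199805241390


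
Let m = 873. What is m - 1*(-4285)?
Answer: 5158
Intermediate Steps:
m - 1*(-4285) = 873 - 1*(-4285) = 873 + 4285 = 5158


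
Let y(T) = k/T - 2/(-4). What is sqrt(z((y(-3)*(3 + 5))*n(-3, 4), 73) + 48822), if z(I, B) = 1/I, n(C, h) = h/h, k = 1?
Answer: 9*sqrt(2411)/2 ≈ 220.96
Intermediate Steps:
y(T) = 1/2 + 1/T (y(T) = 1/T - 2/(-4) = 1/T - 2*(-1/4) = 1/T + 1/2 = 1/2 + 1/T)
n(C, h) = 1
sqrt(z((y(-3)*(3 + 5))*n(-3, 4), 73) + 48822) = sqrt(1/((((1/2)*(2 - 3)/(-3))*(3 + 5))*1) + 48822) = sqrt(1/((((1/2)*(-1/3)*(-1))*8)*1) + 48822) = sqrt(1/(((1/6)*8)*1) + 48822) = sqrt(1/((4/3)*1) + 48822) = sqrt(1/(4/3) + 48822) = sqrt(3/4 + 48822) = sqrt(195291/4) = 9*sqrt(2411)/2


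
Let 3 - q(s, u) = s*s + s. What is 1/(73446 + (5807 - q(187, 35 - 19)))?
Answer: 1/114406 ≈ 8.7408e-6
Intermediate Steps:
q(s, u) = 3 - s - s² (q(s, u) = 3 - (s*s + s) = 3 - (s² + s) = 3 - (s + s²) = 3 + (-s - s²) = 3 - s - s²)
1/(73446 + (5807 - q(187, 35 - 19))) = 1/(73446 + (5807 - (3 - 1*187 - 1*187²))) = 1/(73446 + (5807 - (3 - 187 - 1*34969))) = 1/(73446 + (5807 - (3 - 187 - 34969))) = 1/(73446 + (5807 - 1*(-35153))) = 1/(73446 + (5807 + 35153)) = 1/(73446 + 40960) = 1/114406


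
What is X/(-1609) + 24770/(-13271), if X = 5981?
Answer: -119228781/21353039 ≈ -5.5837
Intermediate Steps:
X/(-1609) + 24770/(-13271) = 5981/(-1609) + 24770/(-13271) = 5981*(-1/1609) + 24770*(-1/13271) = -5981/1609 - 24770/13271 = -119228781/21353039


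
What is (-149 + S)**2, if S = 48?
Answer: 10201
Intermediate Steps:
(-149 + S)**2 = (-149 + 48)**2 = (-101)**2 = 10201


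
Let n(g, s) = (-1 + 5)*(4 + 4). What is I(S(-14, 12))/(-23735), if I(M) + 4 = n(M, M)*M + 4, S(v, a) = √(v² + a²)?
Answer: -64*√85/23735 ≈ -0.024860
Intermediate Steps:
S(v, a) = √(a² + v²)
n(g, s) = 32 (n(g, s) = 4*8 = 32)
I(M) = 32*M (I(M) = -4 + (32*M + 4) = -4 + (4 + 32*M) = 32*M)
I(S(-14, 12))/(-23735) = (32*√(12² + (-14)²))/(-23735) = (32*√(144 + 196))*(-1/23735) = (32*√340)*(-1/23735) = (32*(2*√85))*(-1/23735) = (64*√85)*(-1/23735) = -64*√85/23735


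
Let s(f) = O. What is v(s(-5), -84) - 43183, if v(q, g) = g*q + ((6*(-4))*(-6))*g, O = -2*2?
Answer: -54943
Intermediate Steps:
O = -4
s(f) = -4
v(q, g) = 144*g + g*q (v(q, g) = g*q + (-24*(-6))*g = g*q + 144*g = 144*g + g*q)
v(s(-5), -84) - 43183 = -84*(144 - 4) - 43183 = -84*140 - 43183 = -11760 - 43183 = -54943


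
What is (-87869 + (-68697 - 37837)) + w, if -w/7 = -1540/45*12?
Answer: -574585/3 ≈ -1.9153e+5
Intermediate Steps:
w = 8624/3 (w = -7*(-1540/45)*12 = -7*(-55*28/45)*12 = -(-2156)*12/9 = -7*(-1232/3) = 8624/3 ≈ 2874.7)
(-87869 + (-68697 - 37837)) + w = (-87869 + (-68697 - 37837)) + 8624/3 = (-87869 - 106534) + 8624/3 = -194403 + 8624/3 = -574585/3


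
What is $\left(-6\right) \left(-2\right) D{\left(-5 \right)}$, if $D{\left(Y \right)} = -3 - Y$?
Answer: $24$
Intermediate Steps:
$\left(-6\right) \left(-2\right) D{\left(-5 \right)} = \left(-6\right) \left(-2\right) \left(-3 - -5\right) = 12 \left(-3 + 5\right) = 12 \cdot 2 = 24$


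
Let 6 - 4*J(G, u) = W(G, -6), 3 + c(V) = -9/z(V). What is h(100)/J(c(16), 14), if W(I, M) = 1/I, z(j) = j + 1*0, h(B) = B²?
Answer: 1140000/179 ≈ 6368.7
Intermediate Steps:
z(j) = j (z(j) = j + 0 = j)
c(V) = -3 - 9/V
J(G, u) = 3/2 - 1/(4*G)
h(100)/J(c(16), 14) = 100²/(((-1 + 6*(-3 - 9/16))/(4*(-3 - 9/16)))) = 10000/(((-1 + 6*(-3 - 9*1/16))/(4*(-3 - 9*1/16)))) = 10000/(((-1 + 6*(-3 - 9/16))/(4*(-3 - 9/16)))) = 10000/(((-1 + 6*(-57/16))/(4*(-57/16)))) = 10000/(((¼)*(-16/57)*(-1 - 171/8))) = 10000/(((¼)*(-16/57)*(-179/8))) = 10000/(179/114) = 10000*(114/179) = 1140000/179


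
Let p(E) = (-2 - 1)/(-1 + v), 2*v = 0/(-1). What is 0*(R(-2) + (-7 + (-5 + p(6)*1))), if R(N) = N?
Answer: 0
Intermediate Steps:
v = 0 (v = (0/(-1))/2 = (0*(-1))/2 = (1/2)*0 = 0)
p(E) = 3 (p(E) = (-2 - 1)/(-1 + 0) = -3/(-1) = -3*(-1) = 3)
0*(R(-2) + (-7 + (-5 + p(6)*1))) = 0*(-2 + (-7 + (-5 + 3*1))) = 0*(-2 + (-7 + (-5 + 3))) = 0*(-2 + (-7 - 2)) = 0*(-2 - 9) = 0*(-11) = 0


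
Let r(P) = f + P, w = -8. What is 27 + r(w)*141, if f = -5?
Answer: -1806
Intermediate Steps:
r(P) = -5 + P
27 + r(w)*141 = 27 + (-5 - 8)*141 = 27 - 13*141 = 27 - 1833 = -1806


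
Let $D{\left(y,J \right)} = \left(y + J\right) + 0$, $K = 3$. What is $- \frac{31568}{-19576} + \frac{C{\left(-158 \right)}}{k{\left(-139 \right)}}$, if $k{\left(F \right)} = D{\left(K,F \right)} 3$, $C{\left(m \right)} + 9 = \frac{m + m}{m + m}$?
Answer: $\frac{203693}{124797} \approx 1.6322$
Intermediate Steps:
$D{\left(y,J \right)} = J + y$ ($D{\left(y,J \right)} = \left(J + y\right) + 0 = J + y$)
$C{\left(m \right)} = -8$ ($C{\left(m \right)} = -9 + \frac{m + m}{m + m} = -9 + \frac{2 m}{2 m} = -9 + 2 m \frac{1}{2 m} = -9 + 1 = -8$)
$k{\left(F \right)} = 9 + 3 F$ ($k{\left(F \right)} = \left(F + 3\right) 3 = \left(3 + F\right) 3 = 9 + 3 F$)
$- \frac{31568}{-19576} + \frac{C{\left(-158 \right)}}{k{\left(-139 \right)}} = - \frac{31568}{-19576} - \frac{8}{9 + 3 \left(-139\right)} = \left(-31568\right) \left(- \frac{1}{19576}\right) - \frac{8}{9 - 417} = \frac{3946}{2447} - \frac{8}{-408} = \frac{3946}{2447} - - \frac{1}{51} = \frac{3946}{2447} + \frac{1}{51} = \frac{203693}{124797}$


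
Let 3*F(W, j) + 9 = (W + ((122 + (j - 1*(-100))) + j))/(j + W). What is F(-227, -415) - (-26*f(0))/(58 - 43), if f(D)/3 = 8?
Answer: 375893/9630 ≈ 39.034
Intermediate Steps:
f(D) = 24 (f(D) = 3*8 = 24)
F(W, j) = -3 + (222 + W + 2*j)/(3*(W + j)) (F(W, j) = -3 + ((W + ((122 + (j - 1*(-100))) + j))/(j + W))/3 = -3 + ((W + ((122 + (j + 100)) + j))/(W + j))/3 = -3 + ((W + ((122 + (100 + j)) + j))/(W + j))/3 = -3 + ((W + ((222 + j) + j))/(W + j))/3 = -3 + ((W + (222 + 2*j))/(W + j))/3 = -3 + ((222 + W + 2*j)/(W + j))/3 = -3 + (222 + W + 2*j)/(3*(W + j)))
F(-227, -415) - (-26*f(0))/(58 - 43) = (222 - 8*(-227) - 7*(-415))/(3*(-227 - 415)) - (-26*24)/(58 - 43) = (1/3)*(222 + 1816 + 2905)/(-642) - (-624)/15 = (1/3)*(-1/642)*4943 - (-624)/15 = -4943/1926 - 1*(-208/5) = -4943/1926 + 208/5 = 375893/9630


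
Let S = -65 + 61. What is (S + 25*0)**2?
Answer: 16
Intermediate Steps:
S = -4
(S + 25*0)**2 = (-4 + 25*0)**2 = (-4 + 0)**2 = (-4)**2 = 16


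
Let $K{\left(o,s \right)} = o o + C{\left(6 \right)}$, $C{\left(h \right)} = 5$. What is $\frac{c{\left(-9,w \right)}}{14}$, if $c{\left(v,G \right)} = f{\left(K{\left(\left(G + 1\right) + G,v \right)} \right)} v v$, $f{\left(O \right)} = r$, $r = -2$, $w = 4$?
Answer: $- \frac{81}{7} \approx -11.571$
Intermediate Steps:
$K{\left(o,s \right)} = 5 + o^{2}$ ($K{\left(o,s \right)} = o o + 5 = o^{2} + 5 = 5 + o^{2}$)
$f{\left(O \right)} = -2$
$c{\left(v,G \right)} = - 2 v^{2}$ ($c{\left(v,G \right)} = - 2 v v = - 2 v^{2}$)
$\frac{c{\left(-9,w \right)}}{14} = \frac{\left(-2\right) \left(-9\right)^{2}}{14} = \left(-2\right) 81 \cdot \frac{1}{14} = \left(-162\right) \frac{1}{14} = - \frac{81}{7}$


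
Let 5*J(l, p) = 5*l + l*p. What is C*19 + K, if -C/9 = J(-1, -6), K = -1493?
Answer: -7636/5 ≈ -1527.2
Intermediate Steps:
J(l, p) = l + l*p/5 (J(l, p) = (5*l + l*p)/5 = l + l*p/5)
C = -9/5 (C = -9*(-1)*(5 - 6)/5 = -9*(-1)*(-1)/5 = -9*1/5 = -9/5 ≈ -1.8000)
C*19 + K = -9/5*19 - 1493 = -171/5 - 1493 = -7636/5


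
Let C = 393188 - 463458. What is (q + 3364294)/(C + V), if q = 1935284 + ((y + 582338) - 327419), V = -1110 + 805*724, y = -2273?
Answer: 347014/31965 ≈ 10.856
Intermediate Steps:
V = 581710 (V = -1110 + 582820 = 581710)
C = -70270
q = 2187930 (q = 1935284 + ((-2273 + 582338) - 327419) = 1935284 + (580065 - 327419) = 1935284 + 252646 = 2187930)
(q + 3364294)/(C + V) = (2187930 + 3364294)/(-70270 + 581710) = 5552224/511440 = 5552224*(1/511440) = 347014/31965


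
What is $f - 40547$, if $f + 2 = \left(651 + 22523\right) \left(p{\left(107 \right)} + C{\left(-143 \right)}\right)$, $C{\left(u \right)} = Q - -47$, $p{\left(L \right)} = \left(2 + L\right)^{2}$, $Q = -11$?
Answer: $276124009$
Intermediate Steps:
$C{\left(u \right)} = 36$ ($C{\left(u \right)} = -11 - -47 = -11 + 47 = 36$)
$f = 276164556$ ($f = -2 + \left(651 + 22523\right) \left(\left(2 + 107\right)^{2} + 36\right) = -2 + 23174 \left(109^{2} + 36\right) = -2 + 23174 \left(11881 + 36\right) = -2 + 23174 \cdot 11917 = -2 + 276164558 = 276164556$)
$f - 40547 = 276164556 - 40547 = 276124009$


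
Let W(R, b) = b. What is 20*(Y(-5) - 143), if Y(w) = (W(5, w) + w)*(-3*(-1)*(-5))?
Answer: 140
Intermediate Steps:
Y(w) = -30*w (Y(w) = (w + w)*(-3*(-1)*(-5)) = (2*w)*(3*(-5)) = (2*w)*(-15) = -30*w)
20*(Y(-5) - 143) = 20*(-30*(-5) - 143) = 20*(150 - 143) = 20*7 = 140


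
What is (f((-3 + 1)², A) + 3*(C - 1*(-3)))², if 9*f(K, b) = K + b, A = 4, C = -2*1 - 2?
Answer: 361/81 ≈ 4.4568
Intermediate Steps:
C = -4 (C = -2 - 2 = -4)
f(K, b) = K/9 + b/9 (f(K, b) = (K + b)/9 = K/9 + b/9)
(f((-3 + 1)², A) + 3*(C - 1*(-3)))² = (((-3 + 1)²/9 + (⅑)*4) + 3*(-4 - 1*(-3)))² = (((⅑)*(-2)² + 4/9) + 3*(-4 + 3))² = (((⅑)*4 + 4/9) + 3*(-1))² = ((4/9 + 4/9) - 3)² = (8/9 - 3)² = (-19/9)² = 361/81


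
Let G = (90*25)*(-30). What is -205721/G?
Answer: 205721/67500 ≈ 3.0477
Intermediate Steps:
G = -67500 (G = 2250*(-30) = -67500)
-205721/G = -205721/(-67500) = -205721*(-1/67500) = 205721/67500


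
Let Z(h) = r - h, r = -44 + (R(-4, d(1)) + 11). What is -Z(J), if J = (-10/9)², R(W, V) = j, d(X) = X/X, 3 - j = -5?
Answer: 2125/81 ≈ 26.235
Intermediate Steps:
j = 8 (j = 3 - 1*(-5) = 3 + 5 = 8)
d(X) = 1
R(W, V) = 8
r = -25 (r = -44 + (8 + 11) = -44 + 19 = -25)
J = 100/81 (J = (-10*⅑)² = (-10/9)² = 100/81 ≈ 1.2346)
Z(h) = -25 - h
-Z(J) = -(-25 - 1*100/81) = -(-25 - 100/81) = -1*(-2125/81) = 2125/81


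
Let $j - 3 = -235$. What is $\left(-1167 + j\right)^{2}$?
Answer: $1957201$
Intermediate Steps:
$j = -232$ ($j = 3 - 235 = -232$)
$\left(-1167 + j\right)^{2} = \left(-1167 - 232\right)^{2} = \left(-1399\right)^{2} = 1957201$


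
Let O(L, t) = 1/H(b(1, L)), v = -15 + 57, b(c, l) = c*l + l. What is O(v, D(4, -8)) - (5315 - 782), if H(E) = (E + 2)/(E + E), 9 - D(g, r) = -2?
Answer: -194835/43 ≈ -4531.0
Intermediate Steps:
b(c, l) = l + c*l
v = 42
D(g, r) = 11 (D(g, r) = 9 - 1*(-2) = 9 + 2 = 11)
H(E) = (2 + E)/(2*E) (H(E) = (2 + E)/((2*E)) = (2 + E)*(1/(2*E)) = (2 + E)/(2*E))
O(L, t) = 4*L/(2 + 2*L) (O(L, t) = 1/((2 + L*(1 + 1))/(2*((L*(1 + 1))))) = 1/((2 + L*2)/(2*((L*2)))) = 1/((2 + 2*L)/(2*((2*L)))) = 1/((1/(2*L))*(2 + 2*L)/2) = 1/((2 + 2*L)/(4*L)) = 4*L/(2 + 2*L))
O(v, D(4, -8)) - (5315 - 782) = 2*42/(1 + 42) - (5315 - 782) = 2*42/43 - 1*4533 = 2*42*(1/43) - 4533 = 84/43 - 4533 = -194835/43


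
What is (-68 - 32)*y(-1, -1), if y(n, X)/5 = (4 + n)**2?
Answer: -4500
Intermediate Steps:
y(n, X) = 5*(4 + n)**2
(-68 - 32)*y(-1, -1) = (-68 - 32)*(5*(4 - 1)**2) = -500*3**2 = -500*9 = -100*45 = -4500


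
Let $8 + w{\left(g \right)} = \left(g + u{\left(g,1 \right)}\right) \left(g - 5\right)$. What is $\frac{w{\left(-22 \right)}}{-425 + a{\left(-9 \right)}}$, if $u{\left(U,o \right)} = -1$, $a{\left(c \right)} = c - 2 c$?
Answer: $- \frac{613}{416} \approx -1.4736$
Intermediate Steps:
$a{\left(c \right)} = - c$
$w{\left(g \right)} = -8 + \left(-1 + g\right) \left(-5 + g\right)$ ($w{\left(g \right)} = -8 + \left(g - 1\right) \left(g - 5\right) = -8 + \left(-1 + g\right) \left(-5 + g\right)$)
$\frac{w{\left(-22 \right)}}{-425 + a{\left(-9 \right)}} = \frac{-3 + \left(-22\right)^{2} - -132}{-425 - -9} = \frac{-3 + 484 + 132}{-425 + 9} = \frac{613}{-416} = 613 \left(- \frac{1}{416}\right) = - \frac{613}{416}$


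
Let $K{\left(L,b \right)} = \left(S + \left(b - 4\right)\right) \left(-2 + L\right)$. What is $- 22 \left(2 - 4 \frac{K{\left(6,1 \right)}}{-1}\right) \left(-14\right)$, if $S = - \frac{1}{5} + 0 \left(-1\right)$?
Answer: $- \frac{75768}{5} \approx -15154.0$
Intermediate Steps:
$S = - \frac{1}{5}$ ($S = \left(-1\right) \frac{1}{5} + 0 = - \frac{1}{5} + 0 = - \frac{1}{5} \approx -0.2$)
$K{\left(L,b \right)} = \left(-2 + L\right) \left(- \frac{21}{5} + b\right)$ ($K{\left(L,b \right)} = \left(- \frac{1}{5} + \left(b - 4\right)\right) \left(-2 + L\right) = \left(- \frac{1}{5} + \left(-4 + b\right)\right) \left(-2 + L\right) = \left(- \frac{21}{5} + b\right) \left(-2 + L\right) = \left(-2 + L\right) \left(- \frac{21}{5} + b\right)$)
$- 22 \left(2 - 4 \frac{K{\left(6,1 \right)}}{-1}\right) \left(-14\right) = - 22 \left(2 - 4 \frac{\frac{42}{5} - 2 - \frac{126}{5} + 6 \cdot 1}{-1}\right) \left(-14\right) = - 22 \left(2 - 4 \left(\frac{42}{5} - 2 - \frac{126}{5} + 6\right) \left(-1\right)\right) \left(-14\right) = - 22 \left(2 - 4 \left(\left(- \frac{64}{5}\right) \left(-1\right)\right)\right) \left(-14\right) = - 22 \left(2 - \frac{256}{5}\right) \left(-14\right) = \left(-22\right) \left(- \frac{246}{5}\right) \left(-14\right) = \frac{5412}{5} \left(-14\right) = - \frac{75768}{5}$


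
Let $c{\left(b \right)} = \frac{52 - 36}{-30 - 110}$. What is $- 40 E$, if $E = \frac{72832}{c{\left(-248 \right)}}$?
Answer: $25491200$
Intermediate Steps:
$c{\left(b \right)} = - \frac{4}{35}$ ($c{\left(b \right)} = \frac{16}{-140} = 16 \left(- \frac{1}{140}\right) = - \frac{4}{35}$)
$E = -637280$ ($E = \frac{72832}{- \frac{4}{35}} = 72832 \left(- \frac{35}{4}\right) = -637280$)
$- 40 E = \left(-40\right) \left(-637280\right) = 25491200$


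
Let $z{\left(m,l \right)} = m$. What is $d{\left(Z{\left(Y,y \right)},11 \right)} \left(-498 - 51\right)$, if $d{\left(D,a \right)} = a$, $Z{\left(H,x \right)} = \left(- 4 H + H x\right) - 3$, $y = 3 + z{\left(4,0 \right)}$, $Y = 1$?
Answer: $-6039$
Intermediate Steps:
$y = 7$ ($y = 3 + 4 = 7$)
$Z{\left(H,x \right)} = -3 - 4 H + H x$
$d{\left(Z{\left(Y,y \right)},11 \right)} \left(-498 - 51\right) = 11 \left(-498 - 51\right) = 11 \left(-549\right) = -6039$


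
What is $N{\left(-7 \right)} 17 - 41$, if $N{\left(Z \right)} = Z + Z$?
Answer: $-279$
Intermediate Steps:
$N{\left(Z \right)} = 2 Z$
$N{\left(-7 \right)} 17 - 41 = 2 \left(-7\right) 17 - 41 = \left(-14\right) 17 - 41 = -238 - 41 = -279$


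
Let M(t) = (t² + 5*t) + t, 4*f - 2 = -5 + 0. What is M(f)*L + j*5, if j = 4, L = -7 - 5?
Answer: 269/4 ≈ 67.250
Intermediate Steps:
f = -¾ (f = ½ + (-5 + 0)/4 = ½ + (¼)*(-5) = ½ - 5/4 = -¾ ≈ -0.75000)
M(t) = t² + 6*t
L = -12
M(f)*L + j*5 = -3*(6 - ¾)/4*(-12) + 4*5 = -¾*21/4*(-12) + 20 = -63/16*(-12) + 20 = 189/4 + 20 = 269/4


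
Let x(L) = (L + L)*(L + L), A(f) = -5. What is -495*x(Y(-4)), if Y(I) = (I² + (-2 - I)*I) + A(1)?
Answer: -17820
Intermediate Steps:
Y(I) = -5 + I² + I*(-2 - I) (Y(I) = (I² + (-2 - I)*I) - 5 = (I² + I*(-2 - I)) - 5 = -5 + I² + I*(-2 - I))
x(L) = 4*L² (x(L) = (2*L)*(2*L) = 4*L²)
-495*x(Y(-4)) = -1980*(-5 - 2*(-4))² = -1980*(-5 + 8)² = -1980*3² = -1980*9 = -495*36 = -17820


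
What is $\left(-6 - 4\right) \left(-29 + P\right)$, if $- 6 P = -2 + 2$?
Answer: $290$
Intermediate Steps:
$P = 0$ ($P = - \frac{-2 + 2}{6} = \left(- \frac{1}{6}\right) 0 = 0$)
$\left(-6 - 4\right) \left(-29 + P\right) = \left(-6 - 4\right) \left(-29 + 0\right) = \left(-10\right) \left(-29\right) = 290$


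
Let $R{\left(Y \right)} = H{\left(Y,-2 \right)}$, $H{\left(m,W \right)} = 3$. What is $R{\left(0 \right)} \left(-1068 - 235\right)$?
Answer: $-3909$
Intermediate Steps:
$R{\left(Y \right)} = 3$
$R{\left(0 \right)} \left(-1068 - 235\right) = 3 \left(-1068 - 235\right) = 3 \left(-1303\right) = -3909$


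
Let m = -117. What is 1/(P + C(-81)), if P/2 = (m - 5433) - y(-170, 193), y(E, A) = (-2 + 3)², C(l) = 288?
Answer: -1/10814 ≈ -9.2473e-5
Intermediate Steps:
y(E, A) = 1 (y(E, A) = 1² = 1)
P = -11102 (P = 2*((-117 - 5433) - 1*1) = 2*(-5550 - 1) = 2*(-5551) = -11102)
1/(P + C(-81)) = 1/(-11102 + 288) = 1/(-10814) = -1/10814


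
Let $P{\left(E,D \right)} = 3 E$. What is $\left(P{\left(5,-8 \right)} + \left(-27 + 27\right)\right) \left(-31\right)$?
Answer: $-465$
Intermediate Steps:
$\left(P{\left(5,-8 \right)} + \left(-27 + 27\right)\right) \left(-31\right) = \left(3 \cdot 5 + \left(-27 + 27\right)\right) \left(-31\right) = \left(15 + 0\right) \left(-31\right) = 15 \left(-31\right) = -465$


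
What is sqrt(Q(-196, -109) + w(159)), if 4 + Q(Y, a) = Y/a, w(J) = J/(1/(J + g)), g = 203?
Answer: sqrt(683820438)/109 ≈ 239.91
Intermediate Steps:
w(J) = J*(203 + J) (w(J) = J/(1/(J + 203)) = J/(1/(203 + J)) = J*(203 + J))
Q(Y, a) = -4 + Y/a
sqrt(Q(-196, -109) + w(159)) = sqrt((-4 - 196/(-109)) + 159*(203 + 159)) = sqrt((-4 - 196*(-1/109)) + 159*362) = sqrt((-4 + 196/109) + 57558) = sqrt(-240/109 + 57558) = sqrt(6273582/109) = sqrt(683820438)/109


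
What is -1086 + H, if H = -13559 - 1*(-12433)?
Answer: -2212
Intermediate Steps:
H = -1126 (H = -13559 + 12433 = -1126)
-1086 + H = -1086 - 1126 = -2212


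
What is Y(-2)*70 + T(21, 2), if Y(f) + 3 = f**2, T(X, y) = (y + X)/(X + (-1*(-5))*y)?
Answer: 2193/31 ≈ 70.742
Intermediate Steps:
T(X, y) = (X + y)/(X + 5*y)
Y(f) = -3 + f**2
Y(-2)*70 + T(21, 2) = (-3 + (-2)**2)*70 + (21 + 2)/(21 + 5*2) = (-3 + 4)*70 + 23/(21 + 10) = 1*70 + 23/31 = 70 + (1/31)*23 = 70 + 23/31 = 2193/31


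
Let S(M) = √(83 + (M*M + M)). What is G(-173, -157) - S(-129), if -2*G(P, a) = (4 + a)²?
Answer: -23409/2 - √16595 ≈ -11833.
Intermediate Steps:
G(P, a) = -(4 + a)²/2
S(M) = √(83 + M + M²) (S(M) = √(83 + (M² + M)) = √(83 + (M + M²)) = √(83 + M + M²))
G(-173, -157) - S(-129) = -(4 - 157)²/2 - √(83 - 129 + (-129)²) = -½*(-153)² - √(83 - 129 + 16641) = -½*23409 - √16595 = -23409/2 - √16595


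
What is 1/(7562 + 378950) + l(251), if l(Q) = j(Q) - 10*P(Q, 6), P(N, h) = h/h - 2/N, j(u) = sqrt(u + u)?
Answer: -962414629/97014512 + sqrt(502) ≈ 12.485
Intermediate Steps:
j(u) = sqrt(2)*sqrt(u) (j(u) = sqrt(2*u) = sqrt(2)*sqrt(u))
P(N, h) = 1 - 2/N
l(Q) = sqrt(2)*sqrt(Q) - 10*(-2 + Q)/Q
1/(7562 + 378950) + l(251) = 1/(7562 + 378950) + (-10 + 20/251 + sqrt(2)*sqrt(251)) = 1/386512 + (-10 + 20*(1/251) + sqrt(502)) = 1/386512 + (-10 + 20/251 + sqrt(502)) = 1/386512 + (-2490/251 + sqrt(502)) = -962414629/97014512 + sqrt(502)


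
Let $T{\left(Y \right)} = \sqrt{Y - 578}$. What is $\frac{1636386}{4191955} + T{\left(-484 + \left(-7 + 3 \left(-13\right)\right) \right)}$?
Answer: $\frac{1636386}{4191955} + 2 i \sqrt{277} \approx 0.39036 + 33.287 i$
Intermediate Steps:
$T{\left(Y \right)} = \sqrt{-578 + Y}$
$\frac{1636386}{4191955} + T{\left(-484 + \left(-7 + 3 \left(-13\right)\right) \right)} = \frac{1636386}{4191955} + \sqrt{-578 + \left(-484 + \left(-7 + 3 \left(-13\right)\right)\right)} = 1636386 \cdot \frac{1}{4191955} + \sqrt{-578 - 530} = \frac{1636386}{4191955} + \sqrt{-578 - 530} = \frac{1636386}{4191955} + \sqrt{-1108} = \frac{1636386}{4191955} + 2 i \sqrt{277}$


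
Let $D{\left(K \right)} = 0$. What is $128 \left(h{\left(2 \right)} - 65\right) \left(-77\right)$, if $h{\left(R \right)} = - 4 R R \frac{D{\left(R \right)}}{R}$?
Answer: $640640$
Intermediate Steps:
$h{\left(R \right)} = 0$ ($h{\left(R \right)} = - 4 R R \frac{0}{R} = - 4 R^{2} \cdot 0 = 0$)
$128 \left(h{\left(2 \right)} - 65\right) \left(-77\right) = 128 \left(0 - 65\right) \left(-77\right) = 128 \left(-65\right) \left(-77\right) = \left(-8320\right) \left(-77\right) = 640640$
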